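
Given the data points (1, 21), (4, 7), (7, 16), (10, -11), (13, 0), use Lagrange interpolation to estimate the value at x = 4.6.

Lagrange interpolation formula:
P(x) = Σ yᵢ × Lᵢ(x)
where Lᵢ(x) = Π_{j≠i} (x - xⱼ)/(xᵢ - xⱼ)

L_0(4.6) = (4.6 - 4)/(1 - 4) × (4.6 - 7)/(1 - 7) × (4.6 - 10)/(1 - 10) × (4.6 - 13)/(1 - 13) = -0.033600
L_1(4.6) = (4.6 - 1)/(4 - 1) × (4.6 - 7)/(4 - 7) × (4.6 - 10)/(4 - 10) × (4.6 - 13)/(4 - 13) = 0.806400
L_2(4.6) = (4.6 - 1)/(7 - 1) × (4.6 - 4)/(7 - 4) × (4.6 - 10)/(7 - 10) × (4.6 - 13)/(7 - 13) = 0.302400
L_3(4.6) = (4.6 - 1)/(10 - 1) × (4.6 - 4)/(10 - 4) × (4.6 - 7)/(10 - 7) × (4.6 - 13)/(10 - 13) = -0.089600
L_4(4.6) = (4.6 - 1)/(13 - 1) × (4.6 - 4)/(13 - 4) × (4.6 - 7)/(13 - 7) × (4.6 - 10)/(13 - 10) = 0.014400

P(4.6) = 21×L_0(4.6) + 7×L_1(4.6) + 16×L_2(4.6) + (-11)×L_3(4.6) + 0×L_4(4.6)
P(4.6) = 10.763200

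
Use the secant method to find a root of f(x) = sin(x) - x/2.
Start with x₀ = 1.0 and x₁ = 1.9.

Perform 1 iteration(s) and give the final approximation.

f(x) = sin(x) - x/2
x₀ = 1.0, x₁ = 1.9

Secant formula: x_{n+1} = x_n - f(x_n)(x_n - x_{n-1})/(f(x_n) - f(x_{n-1}))

Iteration 1:
  f(1.000000) = 0.341471
  f(1.900000) = -0.003700
  x_2 = 1.900000 - (-0.003700)×(1.900000 - 1.000000)/(-0.003700 - 0.341471)
       = 1.890353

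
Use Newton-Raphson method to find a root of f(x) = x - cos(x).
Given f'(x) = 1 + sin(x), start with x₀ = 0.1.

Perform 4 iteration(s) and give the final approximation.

f(x) = x - cos(x)
f'(x) = 1 + sin(x)
x₀ = 0.1

Newton-Raphson formula: x_{n+1} = x_n - f(x_n)/f'(x_n)

Iteration 1:
  f(0.100000) = -0.895004
  f'(0.100000) = 1.099833
  x_1 = 0.100000 - (-0.895004)/1.099833 = 0.913763
Iteration 2:
  f(0.913763) = 0.302993
  f'(0.913763) = 1.791808
  x_2 = 0.913763 - 0.302993/1.791808 = 0.744664
Iteration 3:
  f(0.744664) = 0.009349
  f'(0.744664) = 1.677725
  x_3 = 0.744664 - 0.009349/1.677725 = 0.739092
Iteration 4:
  f(0.739092) = 0.000011
  f'(0.739092) = 1.673617
  x_4 = 0.739092 - 0.000011/1.673617 = 0.739085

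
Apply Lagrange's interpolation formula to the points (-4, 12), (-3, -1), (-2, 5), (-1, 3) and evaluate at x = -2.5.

Lagrange interpolation formula:
P(x) = Σ yᵢ × Lᵢ(x)
where Lᵢ(x) = Π_{j≠i} (x - xⱼ)/(xᵢ - xⱼ)

L_0(-2.5) = (-2.5 - (-3))/(-4 - (-3)) × (-2.5 - (-2))/(-4 - (-2)) × (-2.5 - (-1))/(-4 - (-1)) = -0.062500
L_1(-2.5) = (-2.5 - (-4))/(-3 - (-4)) × (-2.5 - (-2))/(-3 - (-2)) × (-2.5 - (-1))/(-3 - (-1)) = 0.562500
L_2(-2.5) = (-2.5 - (-4))/(-2 - (-4)) × (-2.5 - (-3))/(-2 - (-3)) × (-2.5 - (-1))/(-2 - (-1)) = 0.562500
L_3(-2.5) = (-2.5 - (-4))/(-1 - (-4)) × (-2.5 - (-3))/(-1 - (-3)) × (-2.5 - (-2))/(-1 - (-2)) = -0.062500

P(-2.5) = 12×L_0(-2.5) + (-1)×L_1(-2.5) + 5×L_2(-2.5) + 3×L_3(-2.5)
P(-2.5) = 1.312500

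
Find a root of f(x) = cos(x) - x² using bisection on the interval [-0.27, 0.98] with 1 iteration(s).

f(x) = cos(x) - x²
Initial interval: [-0.27, 0.98]

Iteration 1:
  c_1 = (-0.270000 + 0.980000)/2 = 0.355000
  f(c_1) = f(0.355000) = 0.811621
  f(a) × f(c) ≥ 0, new interval: [0.355000, 0.980000]

After 1 iteration(s), the approximation is c_1 = 0.355000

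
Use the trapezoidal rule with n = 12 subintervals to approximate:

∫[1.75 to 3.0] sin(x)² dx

f(x) = sin(x)²
a = 1.75, b = 3.0, n = 12
h = (b - a)/n = 0.104167

Trapezoidal rule: (h/2)[f(x₀) + 2f(x₁) + 2f(x₂) + ... + f(xₙ)]

x_0 = 1.7500, f(x_0) = 0.968228, coefficient = 1
x_1 = 1.8542, f(x_1) = 0.921828, coefficient = 2
x_2 = 1.9583, f(x_2) = 0.857185, coefficient = 2
x_3 = 2.0625, f(x_3) = 0.777095, coefficient = 2
x_4 = 2.1667, f(x_4) = 0.685022, coefficient = 2
x_5 = 2.2708, f(x_5) = 0.584947, coefficient = 2
x_6 = 2.3750, f(x_6) = 0.481199, coefficient = 2
x_7 = 2.4792, f(x_7) = 0.378264, coefficient = 2
x_8 = 2.5833, f(x_8) = 0.280593, coefficient = 2
x_9 = 2.6875, f(x_9) = 0.192411, coefficient = 2
x_10 = 2.7917, f(x_10) = 0.117531, coefficient = 2
x_11 = 2.8958, f(x_11) = 0.059191, coefficient = 2
x_12 = 3.0000, f(x_12) = 0.019915, coefficient = 1

I ≈ (0.104167/2) × 11.658675 = 0.607223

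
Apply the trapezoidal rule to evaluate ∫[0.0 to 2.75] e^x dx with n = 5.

f(x) = e^x
a = 0.0, b = 2.75, n = 5
h = (b - a)/n = 0.550000

Trapezoidal rule: (h/2)[f(x₀) + 2f(x₁) + 2f(x₂) + ... + f(xₙ)]

x_0 = 0.0000, f(x_0) = 1.000000, coefficient = 1
x_1 = 0.5500, f(x_1) = 1.733253, coefficient = 2
x_2 = 1.1000, f(x_2) = 3.004166, coefficient = 2
x_3 = 1.6500, f(x_3) = 5.206980, coefficient = 2
x_4 = 2.2000, f(x_4) = 9.025013, coefficient = 2
x_5 = 2.7500, f(x_5) = 15.642632, coefficient = 1

I ≈ (0.550000/2) × 54.581457 = 15.009901
Exact value: 14.642632
Error: 0.367269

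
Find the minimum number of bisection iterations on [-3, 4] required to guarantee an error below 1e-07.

We need (b-a)/2^n ≤ 1e-07
(4 - (-3))/2^n ≤ 1e-07
7/2^n ≤ 1e-07
2^n ≥ 70000000
n ≥ log₂(70000000) = 26.06
n ≥ 27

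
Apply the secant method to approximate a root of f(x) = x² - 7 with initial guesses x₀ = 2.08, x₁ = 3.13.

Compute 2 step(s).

f(x) = x² - 7
x₀ = 2.08, x₁ = 3.13

Secant formula: x_{n+1} = x_n - f(x_n)(x_n - x_{n-1})/(f(x_n) - f(x_{n-1}))

Iteration 1:
  f(2.080000) = -2.673600
  f(3.130000) = 2.796900
  x_2 = 3.130000 - 2.796900×(3.130000 - 2.080000)/(2.796900 - (-2.673600))
       = 2.593167
Iteration 2:
  f(3.130000) = 2.796900
  f(2.593167) = -0.275485
  x_3 = 2.593167 - (-0.275485)×(2.593167 - 3.130000)/(-0.275485 - 2.796900)
       = 2.641302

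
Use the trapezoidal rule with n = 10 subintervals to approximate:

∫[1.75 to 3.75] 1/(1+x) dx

f(x) = 1/(1+x)
a = 1.75, b = 3.75, n = 10
h = (b - a)/n = 0.200000

Trapezoidal rule: (h/2)[f(x₀) + 2f(x₁) + 2f(x₂) + ... + f(xₙ)]

x_0 = 1.7500, f(x_0) = 0.363636, coefficient = 1
x_1 = 1.9500, f(x_1) = 0.338983, coefficient = 2
x_2 = 2.1500, f(x_2) = 0.317460, coefficient = 2
x_3 = 2.3500, f(x_3) = 0.298507, coefficient = 2
x_4 = 2.5500, f(x_4) = 0.281690, coefficient = 2
x_5 = 2.7500, f(x_5) = 0.266667, coefficient = 2
x_6 = 2.9500, f(x_6) = 0.253165, coefficient = 2
x_7 = 3.1500, f(x_7) = 0.240964, coefficient = 2
x_8 = 3.3500, f(x_8) = 0.229885, coefficient = 2
x_9 = 3.5500, f(x_9) = 0.219780, coefficient = 2
x_10 = 3.7500, f(x_10) = 0.210526, coefficient = 1

I ≈ (0.200000/2) × 5.468365 = 0.546837
Exact value: 0.546544
Error: 0.000293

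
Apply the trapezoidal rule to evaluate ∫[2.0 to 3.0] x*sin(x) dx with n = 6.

f(x) = x*sin(x)
a = 2.0, b = 3.0, n = 6
h = (b - a)/n = 0.166667

Trapezoidal rule: (h/2)[f(x₀) + 2f(x₁) + 2f(x₂) + ... + f(xₙ)]

x_0 = 2.0000, f(x_0) = 1.818595, coefficient = 1
x_1 = 2.1667, f(x_1) = 1.793264, coefficient = 2
x_2 = 2.3333, f(x_2) = 1.687200, coefficient = 2
x_3 = 2.5000, f(x_3) = 1.496180, coefficient = 2
x_4 = 2.6667, f(x_4) = 1.219394, coefficient = 2
x_5 = 2.8333, f(x_5) = 0.859635, coefficient = 2
x_6 = 3.0000, f(x_6) = 0.423360, coefficient = 1

I ≈ (0.166667/2) × 16.353301 = 1.362775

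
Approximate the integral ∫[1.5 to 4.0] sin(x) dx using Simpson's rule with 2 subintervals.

f(x) = sin(x)
a = 1.5, b = 4.0, n = 2
h = (b - a)/n = 1.250000

Simpson's rule: (h/3)[f(x₀) + 4f(x₁) + 2f(x₂) + ... + f(xₙ)]

x_0 = 1.5000, f(x_0) = 0.997495, coefficient = 1
x_1 = 2.7500, f(x_1) = 0.381661, coefficient = 4
x_2 = 4.0000, f(x_2) = -0.756802, coefficient = 1

I ≈ (1.250000/3) × 1.767336 = 0.736390
Exact value: 0.724381
Error: 0.012009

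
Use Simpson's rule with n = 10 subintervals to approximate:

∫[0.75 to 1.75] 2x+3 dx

f(x) = 2x+3
a = 0.75, b = 1.75, n = 10
h = (b - a)/n = 0.100000

Simpson's rule: (h/3)[f(x₀) + 4f(x₁) + 2f(x₂) + ... + f(xₙ)]

x_0 = 0.7500, f(x_0) = 4.500000, coefficient = 1
x_1 = 0.8500, f(x_1) = 4.700000, coefficient = 4
x_2 = 0.9500, f(x_2) = 4.900000, coefficient = 2
x_3 = 1.0500, f(x_3) = 5.100000, coefficient = 4
x_4 = 1.1500, f(x_4) = 5.300000, coefficient = 2
x_5 = 1.2500, f(x_5) = 5.500000, coefficient = 4
x_6 = 1.3500, f(x_6) = 5.700000, coefficient = 2
x_7 = 1.4500, f(x_7) = 5.900000, coefficient = 4
x_8 = 1.5500, f(x_8) = 6.100000, coefficient = 2
x_9 = 1.6500, f(x_9) = 6.300000, coefficient = 4
x_10 = 1.7500, f(x_10) = 6.500000, coefficient = 1

I ≈ (0.100000/3) × 165.000000 = 5.500000
Exact value: 5.500000
Error: 0.000000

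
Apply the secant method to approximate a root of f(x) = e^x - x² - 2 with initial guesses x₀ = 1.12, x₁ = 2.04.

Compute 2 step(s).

f(x) = e^x - x² - 2
x₀ = 1.12, x₁ = 2.04

Secant formula: x_{n+1} = x_n - f(x_n)(x_n - x_{n-1})/(f(x_n) - f(x_{n-1}))

Iteration 1:
  f(1.120000) = -0.189546
  f(2.040000) = 1.529009
  x_2 = 2.040000 - 1.529009×(2.040000 - 1.120000)/(1.529009 - (-0.189546))
       = 1.221470
Iteration 2:
  f(2.040000) = 1.529009
  f(1.221470) = -0.099818
  x_3 = 1.221470 - (-0.099818)×(1.221470 - 2.040000)/(-0.099818 - 1.529009)
       = 1.271632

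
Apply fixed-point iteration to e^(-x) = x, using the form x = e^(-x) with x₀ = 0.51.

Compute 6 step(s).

Equation: e^(-x) = x
Fixed-point form: x = e^(-x)
x₀ = 0.51

x_1 = g(0.510000) = 0.600496
x_2 = g(0.600496) = 0.548540
x_3 = g(0.548540) = 0.577793
x_4 = g(0.577793) = 0.561135
x_5 = g(0.561135) = 0.570561
x_6 = g(0.570561) = 0.565208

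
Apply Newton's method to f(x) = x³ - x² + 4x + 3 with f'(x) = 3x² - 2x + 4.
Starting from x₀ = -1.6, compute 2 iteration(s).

f(x) = x³ - x² + 4x + 3
f'(x) = 3x² - 2x + 4
x₀ = -1.6

Newton-Raphson formula: x_{n+1} = x_n - f(x_n)/f'(x_n)

Iteration 1:
  f(-1.600000) = -10.056000
  f'(-1.600000) = 14.880000
  x_1 = -1.600000 - (-10.056000)/14.880000 = -0.924194
Iteration 2:
  f(-0.924194) = -2.340293
  f'(-0.924194) = 8.410788
  x_2 = -0.924194 - (-2.340293)/8.410788 = -0.645945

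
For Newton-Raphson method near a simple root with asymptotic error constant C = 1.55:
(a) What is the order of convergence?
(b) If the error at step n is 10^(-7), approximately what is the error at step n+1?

(a) Newton-Raphson has quadratic (order 2) convergence near simple roots.
    This means |e_{n+1}| ≈ C|e_n|².

(b) With |e_n| = 10^(-7) and C = 1.55:
    |e_{n+1}| ≈ 1.55 × (10^(-7))² = 1.55 × 10^(-14)

(a) 2 (quadratic); (b) |e_{n+1}| ≈ 1.550e-14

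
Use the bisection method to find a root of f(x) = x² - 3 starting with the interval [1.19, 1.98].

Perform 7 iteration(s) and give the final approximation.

f(x) = x² - 3
Initial interval: [1.19, 1.98]

Iteration 1:
  c_1 = (1.190000 + 1.980000)/2 = 1.585000
  f(c_1) = f(1.585000) = -0.487775
  f(a) × f(c) ≥ 0, new interval: [1.585000, 1.980000]
Iteration 2:
  c_2 = (1.585000 + 1.980000)/2 = 1.782500
  f(c_2) = f(1.782500) = 0.177306
  f(a) × f(c) < 0, new interval: [1.585000, 1.782500]
Iteration 3:
  c_3 = (1.585000 + 1.782500)/2 = 1.683750
  f(c_3) = f(1.683750) = -0.164986
  f(a) × f(c) ≥ 0, new interval: [1.683750, 1.782500]
Iteration 4:
  c_4 = (1.683750 + 1.782500)/2 = 1.733125
  f(c_4) = f(1.733125) = 0.003722
  f(a) × f(c) < 0, new interval: [1.683750, 1.733125]
Iteration 5:
  c_5 = (1.683750 + 1.733125)/2 = 1.708437
  f(c_5) = f(1.708437) = -0.081241
  f(a) × f(c) ≥ 0, new interval: [1.708437, 1.733125]
Iteration 6:
  c_6 = (1.708437 + 1.733125)/2 = 1.720781
  f(c_6) = f(1.720781) = -0.038912
  f(a) × f(c) ≥ 0, new interval: [1.720781, 1.733125]
Iteration 7:
  c_7 = (1.720781 + 1.733125)/2 = 1.726953
  f(c_7) = f(1.726953) = -0.017633
  f(a) × f(c) ≥ 0, new interval: [1.726953, 1.733125]

After 7 iteration(s), the approximation is c_7 = 1.726953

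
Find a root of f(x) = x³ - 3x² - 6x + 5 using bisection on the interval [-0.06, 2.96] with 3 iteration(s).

f(x) = x³ - 3x² - 6x + 5
Initial interval: [-0.06, 2.96]

Iteration 1:
  c_1 = (-0.060000 + 2.960000)/2 = 1.450000
  f(c_1) = f(1.450000) = -6.958875
  f(a) × f(c) < 0, new interval: [-0.060000, 1.450000]
Iteration 2:
  c_2 = (-0.060000 + 1.450000)/2 = 0.695000
  f(c_2) = f(0.695000) = -0.283373
  f(a) × f(c) < 0, new interval: [-0.060000, 0.695000]
Iteration 3:
  c_3 = (-0.060000 + 0.695000)/2 = 0.317500
  f(c_3) = f(0.317500) = 2.824587
  f(a) × f(c) ≥ 0, new interval: [0.317500, 0.695000]

After 3 iteration(s), the approximation is c_3 = 0.317500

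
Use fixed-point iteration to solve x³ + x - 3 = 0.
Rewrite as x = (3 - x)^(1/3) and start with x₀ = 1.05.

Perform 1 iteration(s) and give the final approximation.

Equation: x³ + x - 3 = 0
Fixed-point form: x = (3 - x)^(1/3)
x₀ = 1.05

x_1 = g(1.050000) = 1.249333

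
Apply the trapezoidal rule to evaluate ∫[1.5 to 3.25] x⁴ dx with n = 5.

f(x) = x⁴
a = 1.5, b = 3.25, n = 5
h = (b - a)/n = 0.350000

Trapezoidal rule: (h/2)[f(x₀) + 2f(x₁) + 2f(x₂) + ... + f(xₙ)]

x_0 = 1.5000, f(x_0) = 5.062500, coefficient = 1
x_1 = 1.8500, f(x_1) = 11.713506, coefficient = 2
x_2 = 2.2000, f(x_2) = 23.425600, coefficient = 2
x_3 = 2.5500, f(x_3) = 42.282506, coefficient = 2
x_4 = 2.9000, f(x_4) = 70.728100, coefficient = 2
x_5 = 3.2500, f(x_5) = 111.566406, coefficient = 1

I ≈ (0.350000/2) × 412.928331 = 72.262458
Exact value: 70.999414
Error: 1.263044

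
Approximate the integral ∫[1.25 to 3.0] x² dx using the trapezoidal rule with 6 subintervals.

f(x) = x²
a = 1.25, b = 3.0, n = 6
h = (b - a)/n = 0.291667

Trapezoidal rule: (h/2)[f(x₀) + 2f(x₁) + 2f(x₂) + ... + f(xₙ)]

x_0 = 1.2500, f(x_0) = 1.562500, coefficient = 1
x_1 = 1.5417, f(x_1) = 2.376736, coefficient = 2
x_2 = 1.8333, f(x_2) = 3.361111, coefficient = 2
x_3 = 2.1250, f(x_3) = 4.515625, coefficient = 2
x_4 = 2.4167, f(x_4) = 5.840278, coefficient = 2
x_5 = 2.7083, f(x_5) = 7.335069, coefficient = 2
x_6 = 3.0000, f(x_6) = 9.000000, coefficient = 1

I ≈ (0.291667/2) × 57.420139 = 8.373770
Exact value: 8.348958
Error: 0.024812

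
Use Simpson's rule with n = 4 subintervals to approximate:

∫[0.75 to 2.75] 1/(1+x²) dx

f(x) = 1/(1+x²)
a = 0.75, b = 2.75, n = 4
h = (b - a)/n = 0.500000

Simpson's rule: (h/3)[f(x₀) + 4f(x₁) + 2f(x₂) + ... + f(xₙ)]

x_0 = 0.7500, f(x_0) = 0.640000, coefficient = 1
x_1 = 1.2500, f(x_1) = 0.390244, coefficient = 4
x_2 = 1.7500, f(x_2) = 0.246154, coefficient = 2
x_3 = 2.2500, f(x_3) = 0.164948, coefficient = 4
x_4 = 2.7500, f(x_4) = 0.116788, coefficient = 1

I ≈ (0.500000/3) × 3.469865 = 0.578311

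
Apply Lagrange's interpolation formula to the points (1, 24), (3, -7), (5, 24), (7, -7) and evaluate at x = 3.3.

Lagrange interpolation formula:
P(x) = Σ yᵢ × Lᵢ(x)
where Lᵢ(x) = Π_{j≠i} (x - xⱼ)/(xᵢ - xⱼ)

L_0(3.3) = (3.3 - 3)/(1 - 3) × (3.3 - 5)/(1 - 5) × (3.3 - 7)/(1 - 7) = -0.039312
L_1(3.3) = (3.3 - 1)/(3 - 1) × (3.3 - 5)/(3 - 5) × (3.3 - 7)/(3 - 7) = 0.904188
L_2(3.3) = (3.3 - 1)/(5 - 1) × (3.3 - 3)/(5 - 3) × (3.3 - 7)/(5 - 7) = 0.159562
L_3(3.3) = (3.3 - 1)/(7 - 1) × (3.3 - 3)/(7 - 3) × (3.3 - 5)/(7 - 5) = -0.024437

P(3.3) = 24×L_0(3.3) + (-7)×L_1(3.3) + 24×L_2(3.3) + (-7)×L_3(3.3)
P(3.3) = -3.272250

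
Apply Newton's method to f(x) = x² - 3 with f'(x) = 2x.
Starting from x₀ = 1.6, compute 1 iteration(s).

f(x) = x² - 3
f'(x) = 2x
x₀ = 1.6

Newton-Raphson formula: x_{n+1} = x_n - f(x_n)/f'(x_n)

Iteration 1:
  f(1.600000) = -0.440000
  f'(1.600000) = 3.200000
  x_1 = 1.600000 - (-0.440000)/3.200000 = 1.737500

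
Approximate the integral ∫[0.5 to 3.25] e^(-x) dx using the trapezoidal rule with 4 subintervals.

f(x) = e^(-x)
a = 0.5, b = 3.25, n = 4
h = (b - a)/n = 0.687500

Trapezoidal rule: (h/2)[f(x₀) + 2f(x₁) + 2f(x₂) + ... + f(xₙ)]

x_0 = 0.5000, f(x_0) = 0.606531, coefficient = 1
x_1 = 1.1875, f(x_1) = 0.304983, coefficient = 2
x_2 = 1.8750, f(x_2) = 0.153355, coefficient = 2
x_3 = 2.5625, f(x_3) = 0.077112, coefficient = 2
x_4 = 3.2500, f(x_4) = 0.038774, coefficient = 1

I ≈ (0.687500/2) × 1.716204 = 0.589945
Exact value: 0.567756
Error: 0.022189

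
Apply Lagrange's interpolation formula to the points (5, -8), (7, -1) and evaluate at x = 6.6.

Lagrange interpolation formula:
P(x) = Σ yᵢ × Lᵢ(x)
where Lᵢ(x) = Π_{j≠i} (x - xⱼ)/(xᵢ - xⱼ)

L_0(6.6) = (6.6 - 7)/(5 - 7) = 0.200000
L_1(6.6) = (6.6 - 5)/(7 - 5) = 0.800000

P(6.6) = (-8)×L_0(6.6) + (-1)×L_1(6.6)
P(6.6) = -2.400000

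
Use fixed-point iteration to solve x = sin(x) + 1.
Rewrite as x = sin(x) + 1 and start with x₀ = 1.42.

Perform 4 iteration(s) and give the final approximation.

Equation: x = sin(x) + 1
Fixed-point form: x = sin(x) + 1
x₀ = 1.42

x_1 = g(1.420000) = 1.988652
x_2 = g(1.988652) = 1.913961
x_3 = g(1.913961) = 1.941694
x_4 = g(1.941694) = 1.932002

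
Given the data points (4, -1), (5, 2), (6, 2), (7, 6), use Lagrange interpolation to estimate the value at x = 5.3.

Lagrange interpolation formula:
P(x) = Σ yᵢ × Lᵢ(x)
where Lᵢ(x) = Π_{j≠i} (x - xⱼ)/(xᵢ - xⱼ)

L_0(5.3) = (5.3 - 5)/(4 - 5) × (5.3 - 6)/(4 - 6) × (5.3 - 7)/(4 - 7) = -0.059500
L_1(5.3) = (5.3 - 4)/(5 - 4) × (5.3 - 6)/(5 - 6) × (5.3 - 7)/(5 - 7) = 0.773500
L_2(5.3) = (5.3 - 4)/(6 - 4) × (5.3 - 5)/(6 - 5) × (5.3 - 7)/(6 - 7) = 0.331500
L_3(5.3) = (5.3 - 4)/(7 - 4) × (5.3 - 5)/(7 - 5) × (5.3 - 6)/(7 - 6) = -0.045500

P(5.3) = (-1)×L_0(5.3) + 2×L_1(5.3) + 2×L_2(5.3) + 6×L_3(5.3)
P(5.3) = 1.996500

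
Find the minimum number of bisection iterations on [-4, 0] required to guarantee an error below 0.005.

We need (b-a)/2^n ≤ 0.005
(0 - (-4))/2^n ≤ 0.005
4/2^n ≤ 0.005
2^n ≥ 800
n ≥ log₂(800) = 9.64
n ≥ 10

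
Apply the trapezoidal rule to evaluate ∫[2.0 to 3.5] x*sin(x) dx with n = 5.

f(x) = x*sin(x)
a = 2.0, b = 3.5, n = 5
h = (b - a)/n = 0.300000

Trapezoidal rule: (h/2)[f(x₀) + 2f(x₁) + 2f(x₂) + ... + f(xₙ)]

x_0 = 2.0000, f(x_0) = 1.818595, coefficient = 1
x_1 = 2.3000, f(x_1) = 1.715122, coefficient = 2
x_2 = 2.6000, f(x_2) = 1.340304, coefficient = 2
x_3 = 2.9000, f(x_3) = 0.693823, coefficient = 2
x_4 = 3.2000, f(x_4) = -0.186797, coefficient = 2
x_5 = 3.5000, f(x_5) = -1.227741, coefficient = 1

I ≈ (0.300000/2) × 7.715756 = 1.157363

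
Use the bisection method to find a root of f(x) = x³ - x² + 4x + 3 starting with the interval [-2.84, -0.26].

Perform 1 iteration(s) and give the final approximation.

f(x) = x³ - x² + 4x + 3
Initial interval: [-2.84, -0.26]

Iteration 1:
  c_1 = (-2.840000 + (-0.260000))/2 = -1.550000
  f(c_1) = f(-1.550000) = -9.326375
  f(a) × f(c) ≥ 0, new interval: [-1.550000, -0.260000]

After 1 iteration(s), the approximation is c_1 = -1.550000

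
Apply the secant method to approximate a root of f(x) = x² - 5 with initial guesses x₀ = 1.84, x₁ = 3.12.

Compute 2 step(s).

f(x) = x² - 5
x₀ = 1.84, x₁ = 3.12

Secant formula: x_{n+1} = x_n - f(x_n)(x_n - x_{n-1})/(f(x_n) - f(x_{n-1}))

Iteration 1:
  f(1.840000) = -1.614400
  f(3.120000) = 4.734400
  x_2 = 3.120000 - 4.734400×(3.120000 - 1.840000)/(4.734400 - (-1.614400))
       = 2.165484
Iteration 2:
  f(3.120000) = 4.734400
  f(2.165484) = -0.310680
  x_3 = 2.165484 - (-0.310680)×(2.165484 - 3.120000)/(-0.310680 - 4.734400)
       = 2.224264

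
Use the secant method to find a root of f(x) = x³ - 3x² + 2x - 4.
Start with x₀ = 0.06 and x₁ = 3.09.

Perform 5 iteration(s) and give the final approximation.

f(x) = x³ - 3x² + 2x - 4
x₀ = 0.06, x₁ = 3.09

Secant formula: x_{n+1} = x_n - f(x_n)(x_n - x_{n-1})/(f(x_n) - f(x_{n-1}))

Iteration 1:
  f(0.060000) = -3.890584
  f(3.090000) = 3.039329
  x_2 = 3.090000 - 3.039329×(3.090000 - 0.060000)/(3.039329 - (-3.890584))
       = 1.761099
Iteration 2:
  f(3.090000) = 3.039329
  f(1.761099) = -4.320216
  x_3 = 1.761099 - (-4.320216)×(1.761099 - 3.090000)/(-4.320216 - 3.039329)
       = 2.541193
Iteration 3:
  f(1.761099) = -4.320216
  f(2.541193) = -1.880432
  x_4 = 2.541193 - (-1.880432)×(2.541193 - 1.761099)/(-1.880432 - (-4.320216))
       = 3.142441
Iteration 4:
  f(2.541193) = -1.880432
  f(3.142441) = 3.691478
  x_5 = 3.142441 - 3.691478×(3.142441 - 2.541193)/(3.691478 - (-1.880432))
       = 2.744105
Iteration 5:
  f(3.142441) = 3.691478
  f(2.744105) = -0.438708
  x_6 = 2.744105 - (-0.438708)×(2.744105 - 3.142441)/(-0.438708 - 3.691478)
       = 2.786416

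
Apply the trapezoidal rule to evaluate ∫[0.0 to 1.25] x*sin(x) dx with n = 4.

f(x) = x*sin(x)
a = 0.0, b = 1.25, n = 4
h = (b - a)/n = 0.312500

Trapezoidal rule: (h/2)[f(x₀) + 2f(x₁) + 2f(x₂) + ... + f(xₙ)]

x_0 = 0.0000, f(x_0) = 0.000000, coefficient = 1
x_1 = 0.3125, f(x_1) = 0.096075, coefficient = 2
x_2 = 0.6250, f(x_2) = 0.365686, coefficient = 2
x_3 = 0.9375, f(x_3) = 0.755701, coefficient = 2
x_4 = 1.2500, f(x_4) = 1.186231, coefficient = 1

I ≈ (0.312500/2) × 3.621154 = 0.565805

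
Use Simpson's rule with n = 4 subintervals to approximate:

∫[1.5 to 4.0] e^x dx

f(x) = e^x
a = 1.5, b = 4.0, n = 4
h = (b - a)/n = 0.625000

Simpson's rule: (h/3)[f(x₀) + 4f(x₁) + 2f(x₂) + ... + f(xₙ)]

x_0 = 1.5000, f(x_0) = 4.481689, coefficient = 1
x_1 = 2.1250, f(x_1) = 8.372897, coefficient = 4
x_2 = 2.7500, f(x_2) = 15.642632, coefficient = 2
x_3 = 3.3750, f(x_3) = 29.224284, coefficient = 4
x_4 = 4.0000, f(x_4) = 54.598150, coefficient = 1

I ≈ (0.625000/3) × 240.753828 = 50.157047
Exact value: 50.116461
Error: 0.040587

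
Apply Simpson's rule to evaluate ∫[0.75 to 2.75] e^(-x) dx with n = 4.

f(x) = e^(-x)
a = 0.75, b = 2.75, n = 4
h = (b - a)/n = 0.500000

Simpson's rule: (h/3)[f(x₀) + 4f(x₁) + 2f(x₂) + ... + f(xₙ)]

x_0 = 0.7500, f(x_0) = 0.472367, coefficient = 1
x_1 = 1.2500, f(x_1) = 0.286505, coefficient = 4
x_2 = 1.7500, f(x_2) = 0.173774, coefficient = 2
x_3 = 2.2500, f(x_3) = 0.105399, coefficient = 4
x_4 = 2.7500, f(x_4) = 0.063928, coefficient = 1

I ≈ (0.500000/3) × 2.451458 = 0.408576
Exact value: 0.408439
Error: 0.000138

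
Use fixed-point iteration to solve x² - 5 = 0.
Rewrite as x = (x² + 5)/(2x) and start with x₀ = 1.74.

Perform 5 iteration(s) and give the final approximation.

Equation: x² - 5 = 0
Fixed-point form: x = (x² + 5)/(2x)
x₀ = 1.74

x_1 = g(1.740000) = 2.306782
x_2 = g(2.306782) = 2.237152
x_3 = g(2.237152) = 2.236068
x_4 = g(2.236068) = 2.236068
x_5 = g(2.236068) = 2.236068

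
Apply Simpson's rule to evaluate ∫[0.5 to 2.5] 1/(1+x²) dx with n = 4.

f(x) = 1/(1+x²)
a = 0.5, b = 2.5, n = 4
h = (b - a)/n = 0.500000

Simpson's rule: (h/3)[f(x₀) + 4f(x₁) + 2f(x₂) + ... + f(xₙ)]

x_0 = 0.5000, f(x_0) = 0.800000, coefficient = 1
x_1 = 1.0000, f(x_1) = 0.500000, coefficient = 4
x_2 = 1.5000, f(x_2) = 0.307692, coefficient = 2
x_3 = 2.0000, f(x_3) = 0.200000, coefficient = 4
x_4 = 2.5000, f(x_4) = 0.137931, coefficient = 1

I ≈ (0.500000/3) × 4.353316 = 0.725553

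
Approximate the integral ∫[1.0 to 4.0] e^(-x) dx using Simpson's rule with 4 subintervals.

f(x) = e^(-x)
a = 1.0, b = 4.0, n = 4
h = (b - a)/n = 0.750000

Simpson's rule: (h/3)[f(x₀) + 4f(x₁) + 2f(x₂) + ... + f(xₙ)]

x_0 = 1.0000, f(x_0) = 0.367879, coefficient = 1
x_1 = 1.7500, f(x_1) = 0.173774, coefficient = 4
x_2 = 2.5000, f(x_2) = 0.082085, coefficient = 2
x_3 = 3.2500, f(x_3) = 0.038774, coefficient = 4
x_4 = 4.0000, f(x_4) = 0.018316, coefficient = 1

I ≈ (0.750000/3) × 1.400558 = 0.350139
Exact value: 0.349564
Error: 0.000576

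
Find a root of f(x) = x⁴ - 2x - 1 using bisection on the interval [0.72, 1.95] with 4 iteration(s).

f(x) = x⁴ - 2x - 1
Initial interval: [0.72, 1.95]

Iteration 1:
  c_1 = (0.720000 + 1.950000)/2 = 1.335000
  f(c_1) = f(1.335000) = -0.493674
  f(a) × f(c) ≥ 0, new interval: [1.335000, 1.950000]
Iteration 2:
  c_2 = (1.335000 + 1.950000)/2 = 1.642500
  f(c_2) = f(1.642500) = 2.993159
  f(a) × f(c) < 0, new interval: [1.335000, 1.642500]
Iteration 3:
  c_3 = (1.335000 + 1.642500)/2 = 1.488750
  f(c_3) = f(1.488750) = 0.934825
  f(a) × f(c) < 0, new interval: [1.335000, 1.488750]
Iteration 4:
  c_4 = (1.335000 + 1.488750)/2 = 1.411875
  f(c_4) = f(1.411875) = 0.149858
  f(a) × f(c) < 0, new interval: [1.335000, 1.411875]

After 4 iteration(s), the approximation is c_4 = 1.411875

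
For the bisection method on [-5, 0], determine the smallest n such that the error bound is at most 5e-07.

We need (b-a)/2^n ≤ 5e-07
(0 - (-5))/2^n ≤ 5e-07
5/2^n ≤ 5e-07
2^n ≥ 10000000
n ≥ log₂(10000000) = 23.25
n ≥ 24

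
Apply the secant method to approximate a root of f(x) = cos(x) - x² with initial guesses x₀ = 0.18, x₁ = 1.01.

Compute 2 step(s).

f(x) = cos(x) - x²
x₀ = 0.18, x₁ = 1.01

Secant formula: x_{n+1} = x_n - f(x_n)(x_n - x_{n-1})/(f(x_n) - f(x_{n-1}))

Iteration 1:
  f(0.180000) = 0.951444
  f(1.010000) = -0.488239
  x_2 = 1.010000 - (-0.488239)×(1.010000 - 0.180000)/(-0.488239 - 0.951444)
       = 0.728522
Iteration 2:
  f(1.010000) = -0.488239
  f(0.728522) = 0.215414
  x_3 = 0.728522 - 0.215414×(0.728522 - 1.010000)/(0.215414 - (-0.488239))
       = 0.814693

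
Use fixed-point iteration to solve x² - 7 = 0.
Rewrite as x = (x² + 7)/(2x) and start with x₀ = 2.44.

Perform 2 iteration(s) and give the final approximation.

Equation: x² - 7 = 0
Fixed-point form: x = (x² + 7)/(2x)
x₀ = 2.44

x_1 = g(2.440000) = 2.654426
x_2 = g(2.654426) = 2.645765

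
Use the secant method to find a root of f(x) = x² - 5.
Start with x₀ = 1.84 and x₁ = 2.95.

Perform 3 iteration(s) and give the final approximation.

f(x) = x² - 5
x₀ = 1.84, x₁ = 2.95

Secant formula: x_{n+1} = x_n - f(x_n)(x_n - x_{n-1})/(f(x_n) - f(x_{n-1}))

Iteration 1:
  f(1.840000) = -1.614400
  f(2.950000) = 3.702500
  x_2 = 2.950000 - 3.702500×(2.950000 - 1.840000)/(3.702500 - (-1.614400))
       = 2.177035
Iteration 2:
  f(2.950000) = 3.702500
  f(2.177035) = -0.260516
  x_3 = 2.177035 - (-0.260516)×(2.177035 - 2.950000)/(-0.260516 - 3.702500)
       = 2.227848
Iteration 3:
  f(2.177035) = -0.260516
  f(2.227848) = -0.036694
  x_4 = 2.227848 - (-0.036694)×(2.227848 - 2.177035)/(-0.036694 - (-0.260516))
       = 2.236178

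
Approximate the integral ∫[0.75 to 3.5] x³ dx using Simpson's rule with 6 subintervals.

f(x) = x³
a = 0.75, b = 3.5, n = 6
h = (b - a)/n = 0.458333

Simpson's rule: (h/3)[f(x₀) + 4f(x₁) + 2f(x₂) + ... + f(xₙ)]

x_0 = 0.7500, f(x_0) = 0.421875, coefficient = 1
x_1 = 1.2083, f(x_1) = 1.764251, coefficient = 4
x_2 = 1.6667, f(x_2) = 4.629630, coefficient = 2
x_3 = 2.1250, f(x_3) = 9.595703, coefficient = 4
x_4 = 2.5833, f(x_4) = 17.240162, coefficient = 2
x_5 = 3.0417, f(x_5) = 28.140697, coefficient = 4
x_6 = 3.5000, f(x_6) = 42.875000, coefficient = 1

I ≈ (0.458333/3) × 245.039062 = 37.436523
Exact value: 37.436523
Error: 0.000000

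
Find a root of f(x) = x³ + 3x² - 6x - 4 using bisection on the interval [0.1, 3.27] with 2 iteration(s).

f(x) = x³ + 3x² - 6x - 4
Initial interval: [0.1, 3.27]

Iteration 1:
  c_1 = (0.100000 + 3.270000)/2 = 1.685000
  f(c_1) = f(1.685000) = -0.808231
  f(a) × f(c) ≥ 0, new interval: [1.685000, 3.270000]
Iteration 2:
  c_2 = (1.685000 + 3.270000)/2 = 2.477500
  f(c_2) = f(2.477500) = 14.755929
  f(a) × f(c) < 0, new interval: [1.685000, 2.477500]

After 2 iteration(s), the approximation is c_2 = 2.477500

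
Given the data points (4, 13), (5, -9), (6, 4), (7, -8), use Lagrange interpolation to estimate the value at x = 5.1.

Lagrange interpolation formula:
P(x) = Σ yᵢ × Lᵢ(x)
where Lᵢ(x) = Π_{j≠i} (x - xⱼ)/(xᵢ - xⱼ)

L_0(5.1) = (5.1 - 5)/(4 - 5) × (5.1 - 6)/(4 - 6) × (5.1 - 7)/(4 - 7) = -0.028500
L_1(5.1) = (5.1 - 4)/(5 - 4) × (5.1 - 6)/(5 - 6) × (5.1 - 7)/(5 - 7) = 0.940500
L_2(5.1) = (5.1 - 4)/(6 - 4) × (5.1 - 5)/(6 - 5) × (5.1 - 7)/(6 - 7) = 0.104500
L_3(5.1) = (5.1 - 4)/(7 - 4) × (5.1 - 5)/(7 - 5) × (5.1 - 6)/(7 - 6) = -0.016500

P(5.1) = 13×L_0(5.1) + (-9)×L_1(5.1) + 4×L_2(5.1) + (-8)×L_3(5.1)
P(5.1) = -8.285000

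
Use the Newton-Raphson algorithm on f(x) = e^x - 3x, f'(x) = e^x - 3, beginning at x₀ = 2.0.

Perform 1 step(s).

f(x) = e^x - 3x
f'(x) = e^x - 3
x₀ = 2.0

Newton-Raphson formula: x_{n+1} = x_n - f(x_n)/f'(x_n)

Iteration 1:
  f(2.000000) = 1.389056
  f'(2.000000) = 4.389056
  x_1 = 2.000000 - 1.389056/4.389056 = 1.683518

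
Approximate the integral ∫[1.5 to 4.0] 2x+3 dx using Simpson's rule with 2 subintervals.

f(x) = 2x+3
a = 1.5, b = 4.0, n = 2
h = (b - a)/n = 1.250000

Simpson's rule: (h/3)[f(x₀) + 4f(x₁) + 2f(x₂) + ... + f(xₙ)]

x_0 = 1.5000, f(x_0) = 6.000000, coefficient = 1
x_1 = 2.7500, f(x_1) = 8.500000, coefficient = 4
x_2 = 4.0000, f(x_2) = 11.000000, coefficient = 1

I ≈ (1.250000/3) × 51.000000 = 21.250000
Exact value: 21.250000
Error: 0.000000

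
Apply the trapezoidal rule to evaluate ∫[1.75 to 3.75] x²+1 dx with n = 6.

f(x) = x²+1
a = 1.75, b = 3.75, n = 6
h = (b - a)/n = 0.333333

Trapezoidal rule: (h/2)[f(x₀) + 2f(x₁) + 2f(x₂) + ... + f(xₙ)]

x_0 = 1.7500, f(x_0) = 4.062500, coefficient = 1
x_1 = 2.0833, f(x_1) = 5.340278, coefficient = 2
x_2 = 2.4167, f(x_2) = 6.840278, coefficient = 2
x_3 = 2.7500, f(x_3) = 8.562500, coefficient = 2
x_4 = 3.0833, f(x_4) = 10.506944, coefficient = 2
x_5 = 3.4167, f(x_5) = 12.673611, coefficient = 2
x_6 = 3.7500, f(x_6) = 15.062500, coefficient = 1

I ≈ (0.333333/2) × 106.972222 = 17.828704
Exact value: 17.791667
Error: 0.037037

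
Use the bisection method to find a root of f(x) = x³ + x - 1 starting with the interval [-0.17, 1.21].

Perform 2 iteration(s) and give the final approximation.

f(x) = x³ + x - 1
Initial interval: [-0.17, 1.21]

Iteration 1:
  c_1 = (-0.170000 + 1.210000)/2 = 0.520000
  f(c_1) = f(0.520000) = -0.339392
  f(a) × f(c) ≥ 0, new interval: [0.520000, 1.210000]
Iteration 2:
  c_2 = (0.520000 + 1.210000)/2 = 0.865000
  f(c_2) = f(0.865000) = 0.512215
  f(a) × f(c) < 0, new interval: [0.520000, 0.865000]

After 2 iteration(s), the approximation is c_2 = 0.865000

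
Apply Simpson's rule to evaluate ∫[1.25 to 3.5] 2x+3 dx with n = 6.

f(x) = 2x+3
a = 1.25, b = 3.5, n = 6
h = (b - a)/n = 0.375000

Simpson's rule: (h/3)[f(x₀) + 4f(x₁) + 2f(x₂) + ... + f(xₙ)]

x_0 = 1.2500, f(x_0) = 5.500000, coefficient = 1
x_1 = 1.6250, f(x_1) = 6.250000, coefficient = 4
x_2 = 2.0000, f(x_2) = 7.000000, coefficient = 2
x_3 = 2.3750, f(x_3) = 7.750000, coefficient = 4
x_4 = 2.7500, f(x_4) = 8.500000, coefficient = 2
x_5 = 3.1250, f(x_5) = 9.250000, coefficient = 4
x_6 = 3.5000, f(x_6) = 10.000000, coefficient = 1

I ≈ (0.375000/3) × 139.500000 = 17.437500
Exact value: 17.437500
Error: 0.000000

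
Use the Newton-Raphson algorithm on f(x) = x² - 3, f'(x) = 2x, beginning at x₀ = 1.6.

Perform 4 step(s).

f(x) = x² - 3
f'(x) = 2x
x₀ = 1.6

Newton-Raphson formula: x_{n+1} = x_n - f(x_n)/f'(x_n)

Iteration 1:
  f(1.600000) = -0.440000
  f'(1.600000) = 3.200000
  x_1 = 1.600000 - (-0.440000)/3.200000 = 1.737500
Iteration 2:
  f(1.737500) = 0.018906
  f'(1.737500) = 3.475000
  x_2 = 1.737500 - 0.018906/3.475000 = 1.732059
Iteration 3:
  f(1.732059) = 0.000030
  f'(1.732059) = 3.464119
  x_3 = 1.732059 - 0.000030/3.464119 = 1.732051
Iteration 4:
  f(1.732051) = 0.000000
  f'(1.732051) = 3.464102
  x_4 = 1.732051 - 0.000000/3.464102 = 1.732051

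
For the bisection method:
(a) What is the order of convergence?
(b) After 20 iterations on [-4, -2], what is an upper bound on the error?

(a) Bisection has linear (order 1) convergence; the error is halved each step.

(b) Error bound = (b-a)/2^n = (-2 - (-4))/2^{20}
    = 2/2^{20}

(a) 1 (linear); (b) error ≤ 1.91e-06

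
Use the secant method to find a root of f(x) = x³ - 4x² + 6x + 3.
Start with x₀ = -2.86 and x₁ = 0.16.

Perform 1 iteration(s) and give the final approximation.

f(x) = x³ - 4x² + 6x + 3
x₀ = -2.86, x₁ = 0.16

Secant formula: x_{n+1} = x_n - f(x_n)(x_n - x_{n-1})/(f(x_n) - f(x_{n-1}))

Iteration 1:
  f(-2.860000) = -70.272056
  f(0.160000) = 3.861696
  x_2 = 0.160000 - 3.861696×(0.160000 - (-2.860000))/(3.861696 - (-70.272056))
       = 0.002685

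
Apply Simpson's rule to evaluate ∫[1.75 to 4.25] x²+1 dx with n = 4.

f(x) = x²+1
a = 1.75, b = 4.25, n = 4
h = (b - a)/n = 0.625000

Simpson's rule: (h/3)[f(x₀) + 4f(x₁) + 2f(x₂) + ... + f(xₙ)]

x_0 = 1.7500, f(x_0) = 4.062500, coefficient = 1
x_1 = 2.3750, f(x_1) = 6.640625, coefficient = 4
x_2 = 3.0000, f(x_2) = 10.000000, coefficient = 2
x_3 = 3.6250, f(x_3) = 14.140625, coefficient = 4
x_4 = 4.2500, f(x_4) = 19.062500, coefficient = 1

I ≈ (0.625000/3) × 126.250000 = 26.302083
Exact value: 26.302083
Error: 0.000000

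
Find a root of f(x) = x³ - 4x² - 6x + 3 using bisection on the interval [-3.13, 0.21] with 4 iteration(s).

f(x) = x³ - 4x² - 6x + 3
Initial interval: [-3.13, 0.21]

Iteration 1:
  c_1 = (-3.130000 + 0.210000)/2 = -1.460000
  f(c_1) = f(-1.460000) = 0.121464
  f(a) × f(c) < 0, new interval: [-3.130000, -1.460000]
Iteration 2:
  c_2 = (-3.130000 + (-1.460000))/2 = -2.295000
  f(c_2) = f(-2.295000) = -16.385922
  f(a) × f(c) ≥ 0, new interval: [-2.295000, -1.460000]
Iteration 3:
  c_3 = (-2.295000 + (-1.460000))/2 = -1.877500
  f(c_3) = f(-1.877500) = -6.453224
  f(a) × f(c) ≥ 0, new interval: [-1.877500, -1.460000]
Iteration 4:
  c_4 = (-1.877500 + (-1.460000))/2 = -1.668750
  f(c_4) = f(-1.668750) = -2.773419
  f(a) × f(c) ≥ 0, new interval: [-1.668750, -1.460000]

After 4 iteration(s), the approximation is c_4 = -1.668750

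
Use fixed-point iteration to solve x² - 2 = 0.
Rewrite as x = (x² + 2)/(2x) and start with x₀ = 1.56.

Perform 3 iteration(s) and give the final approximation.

Equation: x² - 2 = 0
Fixed-point form: x = (x² + 2)/(2x)
x₀ = 1.56

x_1 = g(1.560000) = 1.421026
x_2 = g(1.421026) = 1.414230
x_3 = g(1.414230) = 1.414214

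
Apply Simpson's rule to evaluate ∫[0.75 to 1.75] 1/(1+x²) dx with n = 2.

f(x) = 1/(1+x²)
a = 0.75, b = 1.75, n = 2
h = (b - a)/n = 0.500000

Simpson's rule: (h/3)[f(x₀) + 4f(x₁) + 2f(x₂) + ... + f(xₙ)]

x_0 = 0.7500, f(x_0) = 0.640000, coefficient = 1
x_1 = 1.2500, f(x_1) = 0.390244, coefficient = 4
x_2 = 1.7500, f(x_2) = 0.246154, coefficient = 1

I ≈ (0.500000/3) × 2.447129 = 0.407855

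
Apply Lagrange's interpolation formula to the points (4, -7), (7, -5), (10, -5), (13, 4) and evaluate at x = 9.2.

Lagrange interpolation formula:
P(x) = Σ yᵢ × Lᵢ(x)
where Lᵢ(x) = Π_{j≠i} (x - xⱼ)/(xᵢ - xⱼ)

L_0(9.2) = (9.2 - 7)/(4 - 7) × (9.2 - 10)/(4 - 10) × (9.2 - 13)/(4 - 13) = -0.041284
L_1(9.2) = (9.2 - 4)/(7 - 4) × (9.2 - 10)/(7 - 10) × (9.2 - 13)/(7 - 13) = 0.292741
L_2(9.2) = (9.2 - 4)/(10 - 4) × (9.2 - 7)/(10 - 7) × (9.2 - 13)/(10 - 13) = 0.805037
L_3(9.2) = (9.2 - 4)/(13 - 4) × (9.2 - 7)/(13 - 7) × (9.2 - 10)/(13 - 10) = -0.056494

P(9.2) = (-7)×L_0(9.2) + (-5)×L_1(9.2) + (-5)×L_2(9.2) + 4×L_3(9.2)
P(9.2) = -5.425877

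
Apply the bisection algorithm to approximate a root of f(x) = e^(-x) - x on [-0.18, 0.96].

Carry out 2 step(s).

f(x) = e^(-x) - x
Initial interval: [-0.18, 0.96]

Iteration 1:
  c_1 = (-0.180000 + 0.960000)/2 = 0.390000
  f(c_1) = f(0.390000) = 0.287057
  f(a) × f(c) ≥ 0, new interval: [0.390000, 0.960000]
Iteration 2:
  c_2 = (0.390000 + 0.960000)/2 = 0.675000
  f(c_2) = f(0.675000) = -0.165844
  f(a) × f(c) < 0, new interval: [0.390000, 0.675000]

After 2 iteration(s), the approximation is c_2 = 0.675000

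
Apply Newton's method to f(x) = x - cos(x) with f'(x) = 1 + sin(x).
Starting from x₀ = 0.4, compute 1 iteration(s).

f(x) = x - cos(x)
f'(x) = 1 + sin(x)
x₀ = 0.4

Newton-Raphson formula: x_{n+1} = x_n - f(x_n)/f'(x_n)

Iteration 1:
  f(0.400000) = -0.521061
  f'(0.400000) = 1.389418
  x_1 = 0.400000 - (-0.521061)/1.389418 = 0.775021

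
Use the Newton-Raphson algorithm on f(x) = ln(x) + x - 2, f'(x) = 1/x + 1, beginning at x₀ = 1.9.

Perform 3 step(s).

f(x) = ln(x) + x - 2
f'(x) = 1/x + 1
x₀ = 1.9

Newton-Raphson formula: x_{n+1} = x_n - f(x_n)/f'(x_n)

Iteration 1:
  f(1.900000) = 0.541854
  f'(1.900000) = 1.526316
  x_1 = 1.900000 - 0.541854/1.526316 = 1.544992
Iteration 2:
  f(1.544992) = -0.019989
  f'(1.544992) = 1.647252
  x_2 = 1.544992 - (-0.019989)/1.647252 = 1.557127
Iteration 3:
  f(1.557127) = -0.000031
  f'(1.557127) = 1.642208
  x_3 = 1.557127 - (-0.000031)/1.642208 = 1.557146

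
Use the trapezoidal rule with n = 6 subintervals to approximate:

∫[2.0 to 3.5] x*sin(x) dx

f(x) = x*sin(x)
a = 2.0, b = 3.5, n = 6
h = (b - a)/n = 0.250000

Trapezoidal rule: (h/2)[f(x₀) + 2f(x₁) + 2f(x₂) + ... + f(xₙ)]

x_0 = 2.0000, f(x_0) = 1.818595, coefficient = 1
x_1 = 2.2500, f(x_1) = 1.750665, coefficient = 2
x_2 = 2.5000, f(x_2) = 1.496180, coefficient = 2
x_3 = 2.7500, f(x_3) = 1.049568, coefficient = 2
x_4 = 3.0000, f(x_4) = 0.423360, coefficient = 2
x_5 = 3.2500, f(x_5) = -0.351634, coefficient = 2
x_6 = 3.5000, f(x_6) = -1.227741, coefficient = 1

I ≈ (0.250000/2) × 9.327131 = 1.165891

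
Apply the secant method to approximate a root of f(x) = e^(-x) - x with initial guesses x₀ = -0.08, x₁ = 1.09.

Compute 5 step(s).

f(x) = e^(-x) - x
x₀ = -0.08, x₁ = 1.09

Secant formula: x_{n+1} = x_n - f(x_n)(x_n - x_{n-1})/(f(x_n) - f(x_{n-1}))

Iteration 1:
  f(-0.080000) = 1.163287
  f(1.090000) = -0.753784
  x_2 = 1.090000 - (-0.753784)×(1.090000 - (-0.080000))/(-0.753784 - 1.163287)
       = 0.629961
Iteration 2:
  f(1.090000) = -0.753784
  f(0.629961) = -0.097349
  x_3 = 0.629961 - (-0.097349)×(0.629961 - 1.090000)/(-0.097349 - (-0.753784))
       = 0.561738
Iteration 3:
  f(0.629961) = -0.097349
  f(0.561738) = 0.008479
  x_4 = 0.561738 - 0.008479×(0.561738 - 0.629961)/(0.008479 - (-0.097349))
       = 0.567204
Iteration 4:
  f(0.561738) = 0.008479
  f(0.567204) = -0.000095
  x_5 = 0.567204 - (-0.000095)×(0.567204 - 0.561738)/(-0.000095 - 0.008479)
       = 0.567143
Iteration 5:
  f(0.567204) = -0.000095
  f(0.567143) = 0.000000
  x_6 = 0.567143 - 0.000000×(0.567143 - 0.567204)/(0.000000 - (-0.000095))
       = 0.567143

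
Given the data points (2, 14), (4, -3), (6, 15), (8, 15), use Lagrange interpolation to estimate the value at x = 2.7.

Lagrange interpolation formula:
P(x) = Σ yᵢ × Lᵢ(x)
where Lᵢ(x) = Π_{j≠i} (x - xⱼ)/(xᵢ - xⱼ)

L_0(2.7) = (2.7 - 4)/(2 - 4) × (2.7 - 6)/(2 - 6) × (2.7 - 8)/(2 - 8) = 0.473687
L_1(2.7) = (2.7 - 2)/(4 - 2) × (2.7 - 6)/(4 - 6) × (2.7 - 8)/(4 - 8) = 0.765188
L_2(2.7) = (2.7 - 2)/(6 - 2) × (2.7 - 4)/(6 - 4) × (2.7 - 8)/(6 - 8) = -0.301438
L_3(2.7) = (2.7 - 2)/(8 - 2) × (2.7 - 4)/(8 - 4) × (2.7 - 6)/(8 - 6) = 0.062562

P(2.7) = 14×L_0(2.7) + (-3)×L_1(2.7) + 15×L_2(2.7) + 15×L_3(2.7)
P(2.7) = 0.752937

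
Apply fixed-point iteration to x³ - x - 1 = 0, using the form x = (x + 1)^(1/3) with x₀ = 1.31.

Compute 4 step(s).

Equation: x³ - x - 1 = 0
Fixed-point form: x = (x + 1)^(1/3)
x₀ = 1.31

x_1 = g(1.310000) = 1.321916
x_2 = g(1.321916) = 1.324186
x_3 = g(1.324186) = 1.324617
x_4 = g(1.324617) = 1.324699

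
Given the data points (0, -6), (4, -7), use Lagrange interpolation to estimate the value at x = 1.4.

Lagrange interpolation formula:
P(x) = Σ yᵢ × Lᵢ(x)
where Lᵢ(x) = Π_{j≠i} (x - xⱼ)/(xᵢ - xⱼ)

L_0(1.4) = (1.4 - 4)/(0 - 4) = 0.650000
L_1(1.4) = (1.4 - 0)/(4 - 0) = 0.350000

P(1.4) = (-6)×L_0(1.4) + (-7)×L_1(1.4)
P(1.4) = -6.350000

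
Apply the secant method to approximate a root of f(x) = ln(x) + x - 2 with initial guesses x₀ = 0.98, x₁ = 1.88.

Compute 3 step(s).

f(x) = ln(x) + x - 2
x₀ = 0.98, x₁ = 1.88

Secant formula: x_{n+1} = x_n - f(x_n)(x_n - x_{n-1})/(f(x_n) - f(x_{n-1}))

Iteration 1:
  f(0.980000) = -1.040203
  f(1.880000) = 0.511272
  x_2 = 1.880000 - 0.511272×(1.880000 - 0.980000)/(0.511272 - (-1.040203))
       = 1.583415
Iteration 2:
  f(1.880000) = 0.511272
  f(1.583415) = 0.042998
  x_3 = 1.583415 - 0.042998×(1.583415 - 1.880000)/(0.042998 - 0.511272)
       = 1.556181
Iteration 3:
  f(1.583415) = 0.042998
  f(1.556181) = -0.001584
  x_4 = 1.556181 - (-0.001584)×(1.556181 - 1.583415)/(-0.001584 - 0.042998)
       = 1.557149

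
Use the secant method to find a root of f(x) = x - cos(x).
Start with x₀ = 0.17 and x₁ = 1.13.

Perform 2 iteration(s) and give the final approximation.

f(x) = x - cos(x)
x₀ = 0.17, x₁ = 1.13

Secant formula: x_{n+1} = x_n - f(x_n)(x_n - x_{n-1})/(f(x_n) - f(x_{n-1}))

Iteration 1:
  f(0.170000) = -0.815585
  f(1.130000) = 0.703340
  x_2 = 1.130000 - 0.703340×(1.130000 - 0.170000)/(0.703340 - (-0.815585))
       = 0.685471
Iteration 2:
  f(1.130000) = 0.703340
  f(0.685471) = -0.088650
  x_3 = 0.685471 - (-0.088650)×(0.685471 - 1.130000)/(-0.088650 - 0.703340)
       = 0.735229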